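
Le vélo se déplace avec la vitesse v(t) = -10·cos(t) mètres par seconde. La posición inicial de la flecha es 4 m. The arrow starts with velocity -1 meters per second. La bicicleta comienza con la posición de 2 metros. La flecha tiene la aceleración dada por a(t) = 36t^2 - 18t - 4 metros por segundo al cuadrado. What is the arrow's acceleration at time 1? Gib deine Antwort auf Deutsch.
Aus der Gleichung für die Beschleunigung a(t) = 36·t^2 - 18·t - 4, setzen wir t = 1 ein und erhalten a = 14.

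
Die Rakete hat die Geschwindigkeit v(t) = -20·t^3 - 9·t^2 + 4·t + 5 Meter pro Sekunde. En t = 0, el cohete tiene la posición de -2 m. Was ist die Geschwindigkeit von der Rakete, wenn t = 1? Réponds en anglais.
We have velocity v(t) = -20·t^3 - 9·t^2 + 4·t + 5. Substituting t = 1: v(1) = -20.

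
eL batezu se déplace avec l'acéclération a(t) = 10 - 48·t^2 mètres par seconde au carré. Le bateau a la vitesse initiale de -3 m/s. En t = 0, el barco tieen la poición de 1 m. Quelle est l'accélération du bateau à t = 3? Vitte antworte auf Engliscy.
From the given acceleration equation a(t) = 10 - 48·t^2, we substitute t = 3 to get a = -422.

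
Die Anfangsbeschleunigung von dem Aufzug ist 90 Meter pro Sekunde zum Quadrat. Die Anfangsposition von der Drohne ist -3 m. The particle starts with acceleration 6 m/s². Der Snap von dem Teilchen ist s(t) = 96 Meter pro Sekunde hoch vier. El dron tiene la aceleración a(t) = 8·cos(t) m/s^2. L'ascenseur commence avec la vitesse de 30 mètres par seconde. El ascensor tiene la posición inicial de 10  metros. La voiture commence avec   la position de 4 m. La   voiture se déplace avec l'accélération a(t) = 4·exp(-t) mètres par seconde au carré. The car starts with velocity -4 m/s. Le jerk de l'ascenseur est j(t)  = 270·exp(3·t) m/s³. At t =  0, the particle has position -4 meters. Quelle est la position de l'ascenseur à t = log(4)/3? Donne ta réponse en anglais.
To solve this, we need to take 3 antiderivatives of our jerk equation j(t) = 270·exp(3·t). The antiderivative of jerk is acceleration. Using a(0) = 90, we get a(t) = 90·exp(3·t). The integral of acceleration is velocity. Using v(0) = 30, we get v(t) = 30·exp(3·t). Integrating velocity and using the initial condition x(0) = 10, we get x(t) = 10·exp(3·t). From the given position equation x(t) = 10·exp(3·t), we substitute t = log(4)/3 to get x = 40.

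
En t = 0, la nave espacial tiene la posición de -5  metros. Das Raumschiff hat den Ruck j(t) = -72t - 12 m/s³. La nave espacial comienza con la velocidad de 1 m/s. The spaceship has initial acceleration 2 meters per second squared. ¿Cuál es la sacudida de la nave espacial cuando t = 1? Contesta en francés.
De l'équation du jerk j(t) = -72·t - 12, nous substituons t = 1 pour obtenir j = -84.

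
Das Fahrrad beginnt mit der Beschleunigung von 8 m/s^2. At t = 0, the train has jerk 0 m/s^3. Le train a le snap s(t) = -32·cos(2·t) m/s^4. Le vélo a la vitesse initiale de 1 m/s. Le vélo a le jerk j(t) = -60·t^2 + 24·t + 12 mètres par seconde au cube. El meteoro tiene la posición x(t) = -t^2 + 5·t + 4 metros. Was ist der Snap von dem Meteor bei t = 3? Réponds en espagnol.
Partiendo de la posición x(t) = -t^2 + 5·t + 4, tomamos 4 derivadas. Derivando la posición, obtenemos la velocidad: v(t) = 5 - 2·t. Derivando la velocidad, obtenemos la aceleración: a(t) = -2. Tomando d/dt de a(t), encontramos j(t) = 0. La derivada de la sacudida da el snap: s(t) = 0. De la ecuación del snap s(t) = 0, sustituimos t = 3 para obtener s = 0.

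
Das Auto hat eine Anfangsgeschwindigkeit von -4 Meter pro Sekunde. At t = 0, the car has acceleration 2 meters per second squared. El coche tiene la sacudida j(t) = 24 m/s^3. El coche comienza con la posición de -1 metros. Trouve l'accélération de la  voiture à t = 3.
Pour résoudre ceci, nous devons prendre 1 intégrale de notre équation du jerk j(t) = 24. En intégrant le jerk et en utilisant la condition initiale a(0) = 2, nous obtenons a(t) = 24·t + 2. De l'équation de l'accélération a(t) = 24·t + 2, nous substituons t = 3 pour obtenir a = 74.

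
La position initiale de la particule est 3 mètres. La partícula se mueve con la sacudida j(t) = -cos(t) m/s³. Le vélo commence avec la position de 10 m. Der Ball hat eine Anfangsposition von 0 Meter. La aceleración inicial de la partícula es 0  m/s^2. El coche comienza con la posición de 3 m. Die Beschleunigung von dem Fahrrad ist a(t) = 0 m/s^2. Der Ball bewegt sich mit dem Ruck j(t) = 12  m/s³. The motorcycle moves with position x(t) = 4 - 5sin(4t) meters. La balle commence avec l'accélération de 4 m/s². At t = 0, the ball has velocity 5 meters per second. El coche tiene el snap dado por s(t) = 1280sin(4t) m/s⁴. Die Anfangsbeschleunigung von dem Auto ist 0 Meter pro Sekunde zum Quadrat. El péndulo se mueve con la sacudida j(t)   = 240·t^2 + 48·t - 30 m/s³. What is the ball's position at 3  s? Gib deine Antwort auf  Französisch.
Nous devons intégrer notre équation du jerk j(t) = 12 3 fois. La primitive du jerk est l'accélération. En utilisant a(0) = 4, nous obtenons a(t) = 12·t + 4. En intégrant l'accélération et en utilisant la condition initiale v(0) = 5, nous obtenons v(t) = 6·t^2 + 4·t + 5. L'intégrale de la vitesse, avec x(0) = 0, donne la position: x(t) = 2·t^3 + 2·t^2 + 5·t. Nous avons la position x(t) = 2·t^3 + 2·t^2 + 5·t. En substituant t = 3: x(3) = 87.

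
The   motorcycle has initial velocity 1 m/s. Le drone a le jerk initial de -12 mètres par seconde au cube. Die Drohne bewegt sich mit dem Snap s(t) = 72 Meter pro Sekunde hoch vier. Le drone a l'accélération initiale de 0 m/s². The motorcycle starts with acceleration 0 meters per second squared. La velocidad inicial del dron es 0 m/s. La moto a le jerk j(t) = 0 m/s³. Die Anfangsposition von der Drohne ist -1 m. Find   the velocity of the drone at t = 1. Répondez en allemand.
Wir müssen unsere Gleichung für den Snap s(t) = 72 3-mal integrieren. Mit ∫s(t)dt und Anwendung von j(0) = -12, finden wir j(t) = 72·t - 12. Das Integral von dem Ruck, mit a(0) = 0, ergibt die Beschleunigung: a(t) = 12·t·(3·t - 1). Das Integral von der Beschleunigung ist die Geschwindigkeit. Mit v(0) = 0 erhalten wir v(t) = t^2·(12·t - 6). Wir haben die Geschwindigkeit v(t) = t^2·(12·t - 6). Durch Einsetzen von t = 1: v(1) = 6.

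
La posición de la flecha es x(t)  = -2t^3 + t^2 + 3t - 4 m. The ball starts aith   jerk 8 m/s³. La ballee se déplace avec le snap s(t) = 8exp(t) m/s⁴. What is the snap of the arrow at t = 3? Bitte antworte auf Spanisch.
Debemos derivar nuestra ecuación de la posición x(t) = -2·t^3 + t^2 + 3·t - 4 4 veces. Derivando la posición, obtenemos la velocidad: v(t) = -6·t^2 + 2·t + 3. Tomando d/dt de v(t), encontramos a(t) = 2 - 12·t. Tomando d/dt de a(t), encontramos j(t) = -12. La derivada de la sacudida da el snap: s(t) = 0. Tenemos el snap s(t) = 0. Sustituyendo t = 3: s(3) = 0.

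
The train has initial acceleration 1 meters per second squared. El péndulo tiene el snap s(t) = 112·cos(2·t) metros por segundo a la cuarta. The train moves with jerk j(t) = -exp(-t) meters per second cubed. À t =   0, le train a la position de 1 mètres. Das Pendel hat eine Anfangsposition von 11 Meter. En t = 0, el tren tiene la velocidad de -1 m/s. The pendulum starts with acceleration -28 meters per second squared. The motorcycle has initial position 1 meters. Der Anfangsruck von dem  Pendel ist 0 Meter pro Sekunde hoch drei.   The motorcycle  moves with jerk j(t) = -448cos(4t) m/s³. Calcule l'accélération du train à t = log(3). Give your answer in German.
Um dies zu lösen, müssen wir 1 Stammfunktion unserer Gleichung für den Ruck j(t) = -exp(-t) finden. Mit ∫j(t)dt und Anwendung von a(0) = 1, finden wir a(t) = exp(-t). Mit a(t) = exp(-t) und Einsetzen von t = log(3), finden wir a = 1/3.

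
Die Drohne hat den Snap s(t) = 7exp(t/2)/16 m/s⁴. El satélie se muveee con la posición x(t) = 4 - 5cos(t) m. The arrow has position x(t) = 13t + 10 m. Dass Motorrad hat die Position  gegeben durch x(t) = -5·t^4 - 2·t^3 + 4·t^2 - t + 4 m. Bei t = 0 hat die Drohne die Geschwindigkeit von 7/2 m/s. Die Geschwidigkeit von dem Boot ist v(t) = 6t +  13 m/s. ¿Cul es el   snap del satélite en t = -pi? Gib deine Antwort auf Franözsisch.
Pour résoudre ceci, nous devons prendre 4 dérivées de notre équation de la position x(t) = 4 - 5·cos(t). La dérivée de la position donne la vitesse: v(t) = 5·sin(t). La dérivée de la vitesse donne l'accélération: a(t) = 5·cos(t). En prenant d/dt de a(t), nous trouvons j(t) = -5·sin(t). La dérivée du jerk donne le snap: s(t) = -5·cos(t). De l'équation du snap s(t) = -5·cos(t), nous substituons t = -pi pour obtenir s = 5.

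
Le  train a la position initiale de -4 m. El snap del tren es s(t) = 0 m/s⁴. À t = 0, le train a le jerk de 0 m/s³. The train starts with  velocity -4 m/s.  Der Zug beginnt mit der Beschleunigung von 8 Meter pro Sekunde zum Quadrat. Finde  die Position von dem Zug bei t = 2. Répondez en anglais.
To find the answer, we compute 4 antiderivatives of s(t) = 0. The integral of snap is jerk. Using j(0) = 0, we get j(t) = 0. Finding the antiderivative of j(t) and using a(0) = 8: a(t) = 8. Finding the antiderivative of a(t) and using v(0) = -4: v(t) = 8·t - 4. Taking ∫v(t)dt and applying x(0) = -4, we find x(t) = 4·t^2 - 4·t - 4. Using x(t) = 4·t^2 - 4·t - 4 and substituting t = 2, we find x = 4.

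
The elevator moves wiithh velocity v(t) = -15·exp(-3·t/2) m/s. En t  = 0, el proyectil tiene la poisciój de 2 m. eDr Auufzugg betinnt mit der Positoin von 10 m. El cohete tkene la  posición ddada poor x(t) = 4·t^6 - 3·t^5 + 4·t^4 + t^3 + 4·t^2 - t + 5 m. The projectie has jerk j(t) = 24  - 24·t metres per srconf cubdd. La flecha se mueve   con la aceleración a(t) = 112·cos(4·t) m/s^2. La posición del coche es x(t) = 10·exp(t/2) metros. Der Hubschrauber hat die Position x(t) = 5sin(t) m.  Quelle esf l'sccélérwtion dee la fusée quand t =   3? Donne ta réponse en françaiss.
Pour résoudre ceci, nous devons prendre 2 dérivées de notre équation de la position x(t) = 4·t^6 - 3·t^5 + 4·t^4 + t^3 + 4·t^2 - t + 5. En dérivant la position, nous obtenons la vitesse: v(t) = 24·t^5 - 15·t^4 + 16·t^3 + 3·t^2 + 8·t - 1. La dérivée de la vitesse donne l'accélération: a(t) = 120·t^4 - 60·t^3 + 48·t^2 + 6·t + 8. En utilisant a(t) = 120·t^4 - 60·t^3 + 48·t^2 + 6·t + 8 et en substituant t = 3, nous trouvons a = 8558.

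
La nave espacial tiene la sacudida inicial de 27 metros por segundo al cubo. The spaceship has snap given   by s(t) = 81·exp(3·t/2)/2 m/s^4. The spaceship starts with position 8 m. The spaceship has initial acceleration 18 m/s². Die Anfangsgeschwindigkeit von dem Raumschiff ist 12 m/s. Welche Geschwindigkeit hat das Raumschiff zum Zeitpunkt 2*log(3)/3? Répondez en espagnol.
Necesitamos integrar nuestra ecuación del snap s(t) = 81·exp(3·t/2)/2 3 veces. Integrando el snap y usando la condición inicial j(0) = 27, obtenemos j(t) = 27·exp(3·t/2). Tomando ∫j(t)dt y aplicando a(0) = 18, encontramos a(t) = 18·exp(3·t/2). Integrando la aceleración y usando la condición inicial v(0) = 12, obtenemos v(t) = 12·exp(3·t/2). De la ecuación de la velocidad v(t) = 12·exp(3·t/2), sustituimos t = 2*log(3)/3 para obtener v = 36.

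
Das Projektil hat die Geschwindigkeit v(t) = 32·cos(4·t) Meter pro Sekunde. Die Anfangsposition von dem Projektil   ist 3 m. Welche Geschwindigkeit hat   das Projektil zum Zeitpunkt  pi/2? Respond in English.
We have velocity v(t) = 32·cos(4·t). Substituting t = pi/2: v(pi/2) = 32.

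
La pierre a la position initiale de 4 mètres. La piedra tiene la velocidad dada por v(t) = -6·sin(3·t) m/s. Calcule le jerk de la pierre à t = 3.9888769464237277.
Pour résoudre ceci, nous devons prendre 2 dérivées de notre équation de la vitesse v(t) = -6·sin(3·t). En prenant d/dt de v(t), nous trouvons a(t) = -18·cos(3·t). La dérivée de l'accélération donne le jerk: j(t) = 54·sin(3·t). Nous avons le jerk j(t) = 54·sin(3·t). En substituant t = 3.9888769464237277: j(3.9888769464237277) = -30.4790947951541.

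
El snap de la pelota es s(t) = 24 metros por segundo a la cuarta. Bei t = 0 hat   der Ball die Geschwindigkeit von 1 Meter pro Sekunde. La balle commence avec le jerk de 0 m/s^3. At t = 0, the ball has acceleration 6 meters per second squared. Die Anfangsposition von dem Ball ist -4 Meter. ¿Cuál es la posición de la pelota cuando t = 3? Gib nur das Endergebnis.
En t = 3, x = 107.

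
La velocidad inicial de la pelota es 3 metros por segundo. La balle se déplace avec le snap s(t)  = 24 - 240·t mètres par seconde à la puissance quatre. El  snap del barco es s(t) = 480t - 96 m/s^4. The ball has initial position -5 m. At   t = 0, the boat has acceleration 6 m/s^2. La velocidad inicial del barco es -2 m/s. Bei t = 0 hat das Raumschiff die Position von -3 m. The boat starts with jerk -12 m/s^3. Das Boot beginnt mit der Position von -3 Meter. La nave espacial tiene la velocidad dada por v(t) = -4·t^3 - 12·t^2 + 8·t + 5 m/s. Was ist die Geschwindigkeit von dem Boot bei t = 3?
Wir müssen unsere Gleichung für den Snap s(t) = 480·t - 96 3-mal integrieren. Durch Integration von dem Snap und Verwendung der Anfangsbedingung j(0) = -12, erhalten wir j(t) = 240·t^2 - 96·t - 12. Mit ∫j(t)dt und Anwendung von a(0) = 6, finden wir a(t) = 80·t^3 - 48·t^2 - 12·t + 6. Durch Integration von der Beschleunigung und Verwendung der Anfangsbedingung v(0) = -2, erhalten wir v(t) = 20·t^4 - 16·t^3 - 6·t^2 + 6·t - 2. Mit v(t) = 20·t^4 - 16·t^3 - 6·t^2 + 6·t - 2 und Einsetzen von t = 3, finden wir v = 1150.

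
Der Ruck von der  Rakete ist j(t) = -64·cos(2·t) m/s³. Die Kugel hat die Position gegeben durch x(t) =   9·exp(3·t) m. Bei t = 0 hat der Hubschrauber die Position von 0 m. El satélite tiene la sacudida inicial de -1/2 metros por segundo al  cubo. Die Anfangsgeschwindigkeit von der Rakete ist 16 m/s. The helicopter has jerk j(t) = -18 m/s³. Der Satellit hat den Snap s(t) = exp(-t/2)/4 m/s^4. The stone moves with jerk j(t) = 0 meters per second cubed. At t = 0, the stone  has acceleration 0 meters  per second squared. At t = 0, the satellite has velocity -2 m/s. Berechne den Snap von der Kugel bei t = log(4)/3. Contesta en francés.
En partant de la position x(t) = 9·exp(3·t), nous prenons 4 dérivées. La dérivée de la position donne la vitesse: v(t) = 27·exp(3·t). En prenant d/dt de v(t), nous trouvons a(t) = 81·exp(3·t). En prenant d/dt de a(t), nous trouvons j(t) = 243·exp(3·t). La dérivée du jerk donne le snap: s(t) = 729·exp(3·t). En utilisant s(t) = 729·exp(3·t) et en substituant t = log(4)/3, nous trouvons s = 2916.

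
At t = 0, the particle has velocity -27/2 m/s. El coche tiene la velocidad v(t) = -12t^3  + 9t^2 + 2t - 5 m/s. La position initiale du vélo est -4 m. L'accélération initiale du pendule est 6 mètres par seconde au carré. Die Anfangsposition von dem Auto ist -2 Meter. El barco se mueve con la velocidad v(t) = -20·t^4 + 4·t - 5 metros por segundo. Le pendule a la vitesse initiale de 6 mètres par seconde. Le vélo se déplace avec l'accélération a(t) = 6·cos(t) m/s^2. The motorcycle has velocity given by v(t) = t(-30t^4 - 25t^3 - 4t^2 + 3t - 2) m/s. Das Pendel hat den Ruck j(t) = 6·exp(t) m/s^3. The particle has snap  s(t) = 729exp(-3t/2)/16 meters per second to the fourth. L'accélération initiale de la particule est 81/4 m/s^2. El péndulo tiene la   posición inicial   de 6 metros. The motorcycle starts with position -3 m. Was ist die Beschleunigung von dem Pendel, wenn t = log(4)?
Wir müssen die Stammfunktion unserer Gleichung für den Ruck j(t) = 6·exp(t) 1-mal finden. Das Integral von dem Ruck ist die Beschleunigung. Mit a(0) = 6 erhalten wir a(t) = 6·exp(t). Mit a(t) = 6·exp(t) und Einsetzen von t = log(4), finden wir a = 24.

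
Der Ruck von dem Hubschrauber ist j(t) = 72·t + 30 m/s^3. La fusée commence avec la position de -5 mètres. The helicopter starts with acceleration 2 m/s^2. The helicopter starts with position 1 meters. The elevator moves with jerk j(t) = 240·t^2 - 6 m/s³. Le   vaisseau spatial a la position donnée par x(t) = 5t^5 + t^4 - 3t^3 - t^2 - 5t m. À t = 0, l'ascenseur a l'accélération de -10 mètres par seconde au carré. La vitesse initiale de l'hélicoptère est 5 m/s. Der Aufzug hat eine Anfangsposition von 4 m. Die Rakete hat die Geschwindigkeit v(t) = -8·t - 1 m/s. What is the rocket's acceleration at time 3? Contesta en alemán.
Wir müssen unsere Gleichung für die Geschwindigkeit v(t) = -8·t - 1 1-mal ableiten. Durch Ableiten von der Geschwindigkeit erhalten wir die Beschleunigung: a(t) = -8. Aus der Gleichung für die Beschleunigung a(t) = -8, setzen wir t = 3 ein und erhalten a = -8.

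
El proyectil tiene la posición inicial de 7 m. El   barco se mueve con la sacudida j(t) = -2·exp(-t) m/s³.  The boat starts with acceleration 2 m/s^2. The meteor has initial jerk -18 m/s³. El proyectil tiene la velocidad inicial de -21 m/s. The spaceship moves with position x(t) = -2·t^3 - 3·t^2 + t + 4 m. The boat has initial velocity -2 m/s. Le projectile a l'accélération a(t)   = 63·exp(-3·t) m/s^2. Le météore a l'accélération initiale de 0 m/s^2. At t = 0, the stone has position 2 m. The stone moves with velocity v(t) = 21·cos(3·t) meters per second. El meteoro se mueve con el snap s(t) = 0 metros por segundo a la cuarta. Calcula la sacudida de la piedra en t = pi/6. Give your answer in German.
Um dies zu lösen, müssen wir 2 Ableitungen unserer Gleichung für die Geschwindigkeit v(t) = 21·cos(3·t) nehmen. Durch Ableiten von der Geschwindigkeit erhalten wir die Beschleunigung: a(t) = -63·sin(3·t). Mit d/dt von a(t) finden wir j(t) = -189·cos(3·t). Mit j(t) = -189·cos(3·t) und Einsetzen von t = pi/6, finden wir j = 0.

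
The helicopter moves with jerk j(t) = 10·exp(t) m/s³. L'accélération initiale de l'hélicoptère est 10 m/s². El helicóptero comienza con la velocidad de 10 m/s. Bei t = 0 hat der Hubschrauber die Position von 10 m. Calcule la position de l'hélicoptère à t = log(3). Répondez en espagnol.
Partiendo de la sacudida j(t) = 10·exp(t), tomamos 3 antiderivadas. La integral de la sacudida, con a(0) = 10, da la aceleración: a(t) = 10·exp(t). Integrando la aceleración y usando la condición inicial v(0) = 10, obtenemos v(t) = 10·exp(t). La integral de la velocidad, con x(0) = 10, da la posición: x(t) = 10·exp(t). De la ecuación de la posición x(t) = 10·exp(t), sustituimos t = log(3) para obtener x = 30.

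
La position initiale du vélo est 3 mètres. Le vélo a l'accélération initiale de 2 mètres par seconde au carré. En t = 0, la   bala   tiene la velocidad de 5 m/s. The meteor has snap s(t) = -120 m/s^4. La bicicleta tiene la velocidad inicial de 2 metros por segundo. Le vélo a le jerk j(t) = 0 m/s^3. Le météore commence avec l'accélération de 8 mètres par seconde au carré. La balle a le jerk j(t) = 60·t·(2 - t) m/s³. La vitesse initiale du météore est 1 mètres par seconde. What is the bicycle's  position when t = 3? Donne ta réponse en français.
Nous devons intégrer notre équation du jerk j(t) = 0 3 fois. L'intégrale du jerk, avec a(0) = 2, donne l'accélération: a(t) = 2. La primitive de l'accélération est la vitesse. En utilisant v(0) = 2, nous obtenons v(t) = 2·t + 2. En intégrant la vitesse et en utilisant la condition initiale x(0) = 3, nous obtenons x(t) = t^2 + 2·t + 3. Nous avons la position x(t) = t^2 + 2·t + 3. En substituant t = 3: x(3) = 18.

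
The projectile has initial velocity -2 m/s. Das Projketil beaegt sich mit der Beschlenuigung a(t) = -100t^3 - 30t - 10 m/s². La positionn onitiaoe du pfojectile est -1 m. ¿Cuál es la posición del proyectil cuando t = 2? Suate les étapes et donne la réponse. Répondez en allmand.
x(2) = -225.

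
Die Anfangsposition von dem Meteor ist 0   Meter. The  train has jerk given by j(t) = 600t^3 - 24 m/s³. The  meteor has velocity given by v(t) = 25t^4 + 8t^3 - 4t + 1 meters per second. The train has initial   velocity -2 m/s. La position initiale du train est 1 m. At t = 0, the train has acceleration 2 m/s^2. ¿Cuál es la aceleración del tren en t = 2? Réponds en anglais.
Starting from jerk j(t) = 600·t^3 - 24, we take 1 antiderivative. Integrating jerk and using the initial condition a(0) = 2, we get a(t) = 150·t^4 - 24·t + 2. We have acceleration a(t) = 150·t^4 - 24·t + 2. Substituting t = 2: a(2) = 2354.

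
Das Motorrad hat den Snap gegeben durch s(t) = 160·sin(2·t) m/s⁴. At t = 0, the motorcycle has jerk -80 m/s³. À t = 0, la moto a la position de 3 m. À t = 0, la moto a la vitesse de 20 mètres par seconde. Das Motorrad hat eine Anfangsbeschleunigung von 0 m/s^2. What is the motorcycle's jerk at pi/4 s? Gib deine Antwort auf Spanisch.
Debemos encontrar la integral de nuestra ecuación del snap s(t) = 160·sin(2·t) 1 vez. Integrando el snap y usando la condición inicial j(0) = -80, obtenemos j(t) = -80·cos(2·t). De la ecuación de la sacudida j(t) = -80·cos(2·t), sustituimos t = pi/4 para obtener j = 0.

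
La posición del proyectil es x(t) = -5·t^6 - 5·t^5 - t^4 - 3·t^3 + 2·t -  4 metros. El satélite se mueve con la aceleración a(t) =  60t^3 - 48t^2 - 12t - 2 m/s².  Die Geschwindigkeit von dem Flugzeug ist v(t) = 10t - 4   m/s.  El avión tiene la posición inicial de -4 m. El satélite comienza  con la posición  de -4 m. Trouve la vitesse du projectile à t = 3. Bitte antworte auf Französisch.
Pour résoudre ceci, nous devons prendre 1 dérivée de notre équation de la position x(t) = -5·t^6 - 5·t^5 - t^4 - 3·t^3 + 2·t - 4. La dérivée de la position donne la vitesse: v(t) = -30·t^5 - 25·t^4 - 4·t^3 - 9·t^2 + 2. De l'équation de la vitesse v(t) = -30·t^5 - 25·t^4 - 4·t^3 - 9·t^2 + 2, nous substituons t = 3 pour obtenir v = -9502.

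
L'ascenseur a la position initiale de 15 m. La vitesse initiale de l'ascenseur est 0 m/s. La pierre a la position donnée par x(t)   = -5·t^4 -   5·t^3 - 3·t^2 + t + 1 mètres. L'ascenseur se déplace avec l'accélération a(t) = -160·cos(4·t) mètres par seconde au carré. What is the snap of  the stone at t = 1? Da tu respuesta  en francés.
Nous devons dériver notre équation de la position x(t) = -5·t^4 - 5·t^3 - 3·t^2 + t + 1 4 fois. En dérivant la position, nous obtenons la vitesse: v(t) = -20·t^3 - 15·t^2 - 6·t + 1. La dérivée de la vitesse donne l'accélération: a(t) = -60·t^2 - 30·t - 6. La dérivée de l'accélération donne le jerk: j(t) = -120·t - 30. En prenant d/dt de j(t), nous trouvons s(t) = -120. En utilisant s(t) = -120 et en substituant t = 1, nous trouvons s = -120.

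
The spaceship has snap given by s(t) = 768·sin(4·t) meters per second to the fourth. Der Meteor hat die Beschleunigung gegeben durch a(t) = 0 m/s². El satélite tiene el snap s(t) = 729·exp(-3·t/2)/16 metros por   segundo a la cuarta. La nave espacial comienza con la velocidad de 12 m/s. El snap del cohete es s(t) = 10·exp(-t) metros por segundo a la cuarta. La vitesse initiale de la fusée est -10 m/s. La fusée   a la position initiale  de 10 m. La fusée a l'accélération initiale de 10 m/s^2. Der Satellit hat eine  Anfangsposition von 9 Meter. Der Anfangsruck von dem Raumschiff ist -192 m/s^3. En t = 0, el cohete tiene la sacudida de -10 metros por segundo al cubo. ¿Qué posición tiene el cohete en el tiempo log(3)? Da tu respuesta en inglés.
To find the answer, we compute 4 antiderivatives of s(t) = 10·exp(-t). Taking ∫s(t)dt and applying j(0) = -10, we find j(t) = -10·exp(-t). Taking ∫j(t)dt and applying a(0) = 10, we find a(t) = 10·exp(-t). Taking ∫a(t)dt and applying v(0) = -10, we find v(t) = -10·exp(-t). Integrating velocity and using the initial condition x(0) = 10, we get x(t) = 10·exp(-t). From the given position equation x(t) = 10·exp(-t), we substitute t = log(3) to get x = 10/3.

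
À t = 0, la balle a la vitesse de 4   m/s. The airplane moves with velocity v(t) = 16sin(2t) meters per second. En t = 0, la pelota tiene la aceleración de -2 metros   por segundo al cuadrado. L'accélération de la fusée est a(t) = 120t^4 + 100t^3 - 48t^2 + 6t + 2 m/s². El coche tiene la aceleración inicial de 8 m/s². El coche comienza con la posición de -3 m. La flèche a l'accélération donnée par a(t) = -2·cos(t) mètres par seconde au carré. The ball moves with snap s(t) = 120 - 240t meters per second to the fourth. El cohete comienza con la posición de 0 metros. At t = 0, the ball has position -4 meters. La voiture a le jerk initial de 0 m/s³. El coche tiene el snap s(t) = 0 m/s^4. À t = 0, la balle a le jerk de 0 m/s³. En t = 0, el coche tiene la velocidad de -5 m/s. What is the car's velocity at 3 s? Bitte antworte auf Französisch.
Nous devons intégrer notre équation du snap s(t) = 0 3 fois. En intégrant le snap et en utilisant la condition initiale j(0) = 0, nous obtenons j(t) = 0. L'intégrale du jerk, avec a(0) = 8, donne l'accélération: a(t) = 8. En intégrant l'accélération et en utilisant la condition initiale v(0) = -5, nous obtenons v(t) = 8·t - 5. En utilisant v(t) = 8·t - 5 et en substituant t = 3, nous trouvons v = 19.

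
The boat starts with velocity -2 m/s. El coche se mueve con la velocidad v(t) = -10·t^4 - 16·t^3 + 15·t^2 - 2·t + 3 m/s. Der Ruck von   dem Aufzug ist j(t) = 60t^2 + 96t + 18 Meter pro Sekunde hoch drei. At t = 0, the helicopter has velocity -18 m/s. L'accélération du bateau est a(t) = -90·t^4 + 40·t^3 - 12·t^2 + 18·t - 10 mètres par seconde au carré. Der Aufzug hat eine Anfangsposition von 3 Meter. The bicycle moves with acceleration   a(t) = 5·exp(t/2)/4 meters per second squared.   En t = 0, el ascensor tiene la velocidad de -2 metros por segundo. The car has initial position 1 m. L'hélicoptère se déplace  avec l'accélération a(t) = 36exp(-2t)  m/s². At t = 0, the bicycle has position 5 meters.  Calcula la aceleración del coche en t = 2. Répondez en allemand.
Um dies zu lösen, müssen wir 1 Ableitung unserer Gleichung für die Geschwindigkeit v(t) = -10·t^4 - 16·t^3 + 15·t^2 - 2·t + 3 nehmen. Die Ableitung von der Geschwindigkeit ergibt die Beschleunigung: a(t) = -40·t^3 - 48·t^2 + 30·t - 2. Aus der Gleichung für die Beschleunigung a(t) = -40·t^3 - 48·t^2 + 30·t - 2, setzen wir t = 2 ein und erhalten a = -454.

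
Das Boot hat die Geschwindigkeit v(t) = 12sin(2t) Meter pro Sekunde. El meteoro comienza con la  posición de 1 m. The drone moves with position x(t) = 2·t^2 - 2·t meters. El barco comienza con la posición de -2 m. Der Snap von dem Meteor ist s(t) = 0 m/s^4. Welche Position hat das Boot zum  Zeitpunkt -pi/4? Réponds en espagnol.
Partiendo de la velocidad v(t) = 12·sin(2·t), tomamos 1 antiderivada. La antiderivada de la velocidad es la posición. Usando x(0) = -2, obtenemos x(t) = 4 - 6·cos(2·t). De la ecuación de la posición x(t) = 4 - 6·cos(2·t), sustituimos t = -pi/4 para obtener x = 4.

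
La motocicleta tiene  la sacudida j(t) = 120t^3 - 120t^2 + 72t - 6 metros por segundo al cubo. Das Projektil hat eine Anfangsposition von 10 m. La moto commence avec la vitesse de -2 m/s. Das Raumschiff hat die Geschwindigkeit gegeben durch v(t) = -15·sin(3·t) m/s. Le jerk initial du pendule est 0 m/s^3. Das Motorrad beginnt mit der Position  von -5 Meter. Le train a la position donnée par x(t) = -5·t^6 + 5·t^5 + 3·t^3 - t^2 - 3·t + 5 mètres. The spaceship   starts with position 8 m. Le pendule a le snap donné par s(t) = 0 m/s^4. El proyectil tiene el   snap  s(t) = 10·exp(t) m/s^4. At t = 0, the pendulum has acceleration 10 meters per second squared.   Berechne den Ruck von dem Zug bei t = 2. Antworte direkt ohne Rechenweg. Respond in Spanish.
En t = 2, j = -3582.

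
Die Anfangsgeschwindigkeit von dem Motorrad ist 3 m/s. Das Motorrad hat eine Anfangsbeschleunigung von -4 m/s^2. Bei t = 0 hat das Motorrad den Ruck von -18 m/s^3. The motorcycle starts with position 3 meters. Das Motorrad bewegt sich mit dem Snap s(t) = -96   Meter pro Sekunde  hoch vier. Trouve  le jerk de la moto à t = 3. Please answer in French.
Nous devons trouver l'intégrale de notre équation du snap s(t) = -96 1 fois. La primitive du snap, avec j(0) = -18, donne le jerk: j(t) = -96·t - 18. Nous avons le jerk j(t) = -96·t - 18. En substituant t = 3: j(3) = -306.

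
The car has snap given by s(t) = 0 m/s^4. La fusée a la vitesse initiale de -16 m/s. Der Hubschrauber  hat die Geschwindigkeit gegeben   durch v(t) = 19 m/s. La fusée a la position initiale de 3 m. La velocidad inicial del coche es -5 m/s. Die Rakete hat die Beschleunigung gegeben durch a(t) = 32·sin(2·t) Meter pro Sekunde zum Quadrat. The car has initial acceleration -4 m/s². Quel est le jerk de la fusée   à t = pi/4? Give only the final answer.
Le jerk à t = pi/4 est j = 0.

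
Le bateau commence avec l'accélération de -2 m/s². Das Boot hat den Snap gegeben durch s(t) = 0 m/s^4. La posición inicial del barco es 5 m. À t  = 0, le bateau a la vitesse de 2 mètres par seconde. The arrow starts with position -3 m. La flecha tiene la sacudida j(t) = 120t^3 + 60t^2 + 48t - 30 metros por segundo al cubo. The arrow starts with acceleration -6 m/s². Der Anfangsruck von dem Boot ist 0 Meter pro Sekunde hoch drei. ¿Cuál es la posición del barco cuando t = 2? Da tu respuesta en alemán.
Wir müssen die Stammfunktion unserer Gleichung für den Snap s(t) = 0 4-mal finden. Mit ∫s(t)dt und Anwendung von j(0) = 0, finden wir j(t) = 0. Das Integral von dem Ruck ist die Beschleunigung. Mit a(0) = -2 erhalten wir a(t) = -2. Durch Integration von der Beschleunigung und Verwendung der Anfangsbedingung v(0) = 2, erhalten wir v(t) = 2 - 2·t. Mit ∫v(t)dt und Anwendung von x(0) = 5, finden wir x(t) = -t^2 + 2·t + 5. Wir haben die Position x(t) = -t^2 + 2·t + 5. Durch Einsetzen von t = 2: x(2) = 5.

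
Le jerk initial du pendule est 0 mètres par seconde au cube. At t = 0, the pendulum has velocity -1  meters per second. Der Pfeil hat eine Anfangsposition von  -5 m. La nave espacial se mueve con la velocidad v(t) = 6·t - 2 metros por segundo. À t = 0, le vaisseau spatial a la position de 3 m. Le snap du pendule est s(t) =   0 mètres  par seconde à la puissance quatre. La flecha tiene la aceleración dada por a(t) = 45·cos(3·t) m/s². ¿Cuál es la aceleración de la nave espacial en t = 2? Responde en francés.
Nous devons dériver notre équation de la vitesse v(t) = 6·t - 2 1 fois. La dérivée de la vitesse donne l'accélération: a(t) = 6. Nous avons l'accélération a(t) = 6. En substituant t = 2: a(2) = 6.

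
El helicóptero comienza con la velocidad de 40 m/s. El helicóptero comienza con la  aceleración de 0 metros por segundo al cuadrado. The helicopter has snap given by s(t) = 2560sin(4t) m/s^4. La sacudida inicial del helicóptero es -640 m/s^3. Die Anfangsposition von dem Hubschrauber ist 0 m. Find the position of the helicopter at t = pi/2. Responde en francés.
Nous devons intégrer notre équation du snap s(t) = 2560·sin(4·t) 4 fois. En intégrant le snap et en utilisant la condition initiale j(0) = -640, nous obtenons j(t) = -640·cos(4·t). En intégrant le jerk et en utilisant la condition initiale a(0) = 0, nous obtenons a(t) = -160·sin(4·t). En prenant ∫a(t)dt et en appliquant v(0) = 40, nous trouvons v(t) = 40·cos(4·t). L'intégrale de la vitesse est la position. En utilisant x(0) = 0, nous obtenons x(t) = 10·sin(4·t). Nous avons la position x(t) = 10·sin(4·t). En substituant t = pi/2: x(pi/2) = 0.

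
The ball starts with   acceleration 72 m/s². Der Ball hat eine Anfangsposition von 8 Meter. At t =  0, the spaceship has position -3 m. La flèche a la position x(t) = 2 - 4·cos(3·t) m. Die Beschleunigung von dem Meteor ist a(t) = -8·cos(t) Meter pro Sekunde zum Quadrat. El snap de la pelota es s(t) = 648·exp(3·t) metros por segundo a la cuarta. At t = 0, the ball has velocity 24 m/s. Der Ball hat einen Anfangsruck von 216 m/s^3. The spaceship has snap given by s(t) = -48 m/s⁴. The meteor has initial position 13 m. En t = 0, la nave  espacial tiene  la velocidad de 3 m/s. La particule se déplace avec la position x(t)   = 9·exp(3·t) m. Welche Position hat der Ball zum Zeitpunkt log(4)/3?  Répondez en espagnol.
Para resolver esto, necesitamos tomar 4 integrales de nuestra ecuación del snap s(t) = 648·exp(3·t). La antiderivada del snap, con j(0) = 216, da la sacudida: j(t) = 216·exp(3·t). Tomando ∫j(t)dt y aplicando a(0) = 72, encontramos a(t) = 72·exp(3·t). Tomando ∫a(t)dt y aplicando v(0) = 24, encontramos v(t) = 24·exp(3·t). Integrando la velocidad y usando la condición inicial x(0) = 8, obtenemos x(t) = 8·exp(3·t). Tenemos la posición x(t) = 8·exp(3·t). Sustituyendo t = log(4)/3: x(log(4)/3) = 32.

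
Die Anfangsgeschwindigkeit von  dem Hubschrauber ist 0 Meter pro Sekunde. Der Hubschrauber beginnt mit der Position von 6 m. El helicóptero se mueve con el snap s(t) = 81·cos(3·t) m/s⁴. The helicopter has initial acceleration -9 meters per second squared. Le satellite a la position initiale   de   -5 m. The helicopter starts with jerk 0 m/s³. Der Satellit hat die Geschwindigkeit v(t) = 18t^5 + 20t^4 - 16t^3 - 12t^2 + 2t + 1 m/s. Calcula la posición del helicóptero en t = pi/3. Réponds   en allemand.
Wir müssen die Stammfunktion unserer Gleichung für den Snap s(t) = 81·cos(3·t) 4-mal finden. Mit ∫s(t)dt und Anwendung von j(0) = 0, finden wir j(t) = 27·sin(3·t). Die Stammfunktion von dem Ruck, mit a(0) = -9, ergibt die Beschleunigung: a(t) = -9·cos(3·t). Mit ∫a(t)dt und Anwendung von v(0) = 0, finden wir v(t) = -3·sin(3·t). Das Integral von der Geschwindigkeit ist die Position. Mit x(0) = 6 erhalten wir x(t) = cos(3·t) + 5. Aus der Gleichung für die Position x(t) = cos(3·t) + 5, setzen wir t = pi/3 ein und erhalten x = 4.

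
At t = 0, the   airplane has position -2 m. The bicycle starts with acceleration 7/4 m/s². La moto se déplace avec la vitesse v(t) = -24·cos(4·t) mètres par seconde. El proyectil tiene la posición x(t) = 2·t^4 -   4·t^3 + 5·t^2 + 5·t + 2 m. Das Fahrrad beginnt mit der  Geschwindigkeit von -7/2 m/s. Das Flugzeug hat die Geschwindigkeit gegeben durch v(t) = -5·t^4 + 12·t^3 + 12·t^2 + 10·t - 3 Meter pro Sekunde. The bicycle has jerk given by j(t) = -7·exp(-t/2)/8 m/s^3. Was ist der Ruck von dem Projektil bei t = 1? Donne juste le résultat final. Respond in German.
Bei t = 1, j = 24.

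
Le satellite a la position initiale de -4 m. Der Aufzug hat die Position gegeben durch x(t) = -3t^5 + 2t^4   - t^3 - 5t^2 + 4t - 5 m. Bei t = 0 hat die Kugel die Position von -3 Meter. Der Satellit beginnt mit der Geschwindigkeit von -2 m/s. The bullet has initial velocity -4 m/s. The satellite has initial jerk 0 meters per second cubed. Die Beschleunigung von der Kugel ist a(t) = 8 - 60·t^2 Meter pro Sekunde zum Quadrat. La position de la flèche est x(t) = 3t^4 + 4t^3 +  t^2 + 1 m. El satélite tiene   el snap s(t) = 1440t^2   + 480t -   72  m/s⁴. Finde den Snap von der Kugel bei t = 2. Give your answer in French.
Pour résoudre ceci, nous devons prendre 2 dérivées de notre équation de l'accélération a(t) = 8 - 60·t^2. En prenant d/dt de a(t), nous trouvons j(t) = -120·t. En prenant d/dt de j(t), nous trouvons s(t) = -120. De l'équation du snap s(t) = -120, nous substituons t = 2 pour obtenir s = -120.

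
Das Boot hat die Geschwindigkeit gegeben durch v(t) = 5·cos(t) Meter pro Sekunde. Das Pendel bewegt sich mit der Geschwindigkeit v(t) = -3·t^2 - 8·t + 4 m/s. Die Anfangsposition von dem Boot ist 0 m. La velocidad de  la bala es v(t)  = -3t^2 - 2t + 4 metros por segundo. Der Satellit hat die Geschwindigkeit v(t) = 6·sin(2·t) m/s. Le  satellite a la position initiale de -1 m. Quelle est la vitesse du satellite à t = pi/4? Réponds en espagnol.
Tenemos la velocidad v(t) = 6·sin(2·t). Sustituyendo t = pi/4: v(pi/4) = 6.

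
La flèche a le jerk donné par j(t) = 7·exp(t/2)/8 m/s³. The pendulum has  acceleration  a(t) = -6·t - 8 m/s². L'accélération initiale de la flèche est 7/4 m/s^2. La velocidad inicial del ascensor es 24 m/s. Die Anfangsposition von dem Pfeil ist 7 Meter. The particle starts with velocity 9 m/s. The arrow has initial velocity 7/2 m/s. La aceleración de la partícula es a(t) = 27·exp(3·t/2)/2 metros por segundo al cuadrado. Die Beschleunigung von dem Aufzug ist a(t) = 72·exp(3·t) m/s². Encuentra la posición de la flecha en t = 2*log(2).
Para resolver esto, necesitamos tomar 3 integrales de nuestra ecuación de la sacudida j(t) = 7·exp(t/2)/8. Tomando ∫j(t)dt y aplicando a(0) = 7/4, encontramos a(t) = 7·exp(t/2)/4. Integrando la aceleración y usando la condición inicial v(0) = 7/2, obtenemos v(t) = 7·exp(t/2)/2. La integral de la velocidad es la posición. Usando x(0) = 7, obtenemos x(t) = 7·exp(t/2). Tenemos la posición x(t) = 7·exp(t/2). Sustituyendo t = 2*log(2): x(2*log(2)) = 14.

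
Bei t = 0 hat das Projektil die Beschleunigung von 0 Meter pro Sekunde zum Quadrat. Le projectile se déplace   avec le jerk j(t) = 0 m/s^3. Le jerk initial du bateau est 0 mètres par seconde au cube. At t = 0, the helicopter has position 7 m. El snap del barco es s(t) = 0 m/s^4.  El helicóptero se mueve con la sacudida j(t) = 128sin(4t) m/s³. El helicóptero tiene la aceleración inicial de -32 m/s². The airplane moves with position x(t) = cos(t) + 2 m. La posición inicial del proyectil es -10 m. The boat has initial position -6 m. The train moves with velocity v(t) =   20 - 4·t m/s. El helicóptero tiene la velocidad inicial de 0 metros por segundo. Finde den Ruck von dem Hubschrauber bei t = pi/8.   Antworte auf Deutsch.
Mit j(t) = 128·sin(4·t) und Einsetzen von t = pi/8, finden wir j = 128.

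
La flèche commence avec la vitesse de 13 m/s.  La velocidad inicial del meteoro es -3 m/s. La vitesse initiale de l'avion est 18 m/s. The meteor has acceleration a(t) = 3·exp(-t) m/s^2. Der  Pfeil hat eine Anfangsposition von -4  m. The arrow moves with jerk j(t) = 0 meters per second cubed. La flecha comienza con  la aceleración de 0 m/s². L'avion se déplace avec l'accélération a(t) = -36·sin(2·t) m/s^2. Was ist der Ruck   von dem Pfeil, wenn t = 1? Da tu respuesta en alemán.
Aus der Gleichung für den Ruck j(t) = 0, setzen wir t = 1 ein und erhalten j = 0.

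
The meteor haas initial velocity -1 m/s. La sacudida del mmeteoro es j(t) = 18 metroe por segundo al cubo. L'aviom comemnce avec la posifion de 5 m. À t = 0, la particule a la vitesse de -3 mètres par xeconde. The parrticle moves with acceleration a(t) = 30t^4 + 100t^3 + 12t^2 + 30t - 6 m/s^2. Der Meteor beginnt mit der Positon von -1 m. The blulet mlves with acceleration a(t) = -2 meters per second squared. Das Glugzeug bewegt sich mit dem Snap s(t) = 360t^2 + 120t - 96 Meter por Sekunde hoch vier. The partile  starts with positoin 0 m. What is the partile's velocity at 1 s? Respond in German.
Wir müssen unsere Gleichung für die Beschleunigung a(t) = 30·t^4 + 100·t^3 + 12·t^2 + 30·t - 6 1-mal integrieren. Durch Integration von der Beschleunigung und Verwendung der Anfangsbedingung v(0) = -3, erhalten wir v(t) = 6·t^5 + 25·t^4 + 4·t^3 + 15·t^2 - 6·t - 3. Aus der Gleichung für die Geschwindigkeit v(t) = 6·t^5 + 25·t^4 + 4·t^3 + 15·t^2 - 6·t - 3, setzen wir t = 1 ein und erhalten v = 41.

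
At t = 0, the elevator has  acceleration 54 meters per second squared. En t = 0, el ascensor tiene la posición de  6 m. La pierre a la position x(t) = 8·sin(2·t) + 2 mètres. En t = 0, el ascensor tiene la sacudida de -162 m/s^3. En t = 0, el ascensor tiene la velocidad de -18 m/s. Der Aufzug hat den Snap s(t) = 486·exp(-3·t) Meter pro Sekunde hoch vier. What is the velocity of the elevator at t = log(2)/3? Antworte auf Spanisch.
Para resolver esto, necesitamos tomar 3 integrales de nuestra ecuación del snap s(t) = 486·exp(-3·t). Integrando el snap y usando la condición inicial j(0) = -162, obtenemos j(t) = -162·exp(-3·t). Integrando la sacudida y usando la condición inicial a(0) = 54, obtenemos a(t) = 54·exp(-3·t). La integral de la aceleración es la velocidad. Usando v(0) = -18, obtenemos v(t) = -18·exp(-3·t). De la ecuación de la velocidad v(t) = -18·exp(-3·t), sustituimos t = log(2)/3 para obtener v = -9.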